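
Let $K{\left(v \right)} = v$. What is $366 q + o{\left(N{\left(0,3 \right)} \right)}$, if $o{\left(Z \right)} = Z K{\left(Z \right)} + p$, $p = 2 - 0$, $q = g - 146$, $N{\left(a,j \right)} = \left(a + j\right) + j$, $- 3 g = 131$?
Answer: $-69380$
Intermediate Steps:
$g = - \frac{131}{3}$ ($g = \left(- \frac{1}{3}\right) 131 = - \frac{131}{3} \approx -43.667$)
$N{\left(a,j \right)} = a + 2 j$
$q = - \frac{569}{3}$ ($q = - \frac{131}{3} - 146 = - \frac{569}{3} \approx -189.67$)
$p = 2$ ($p = 2 + 0 = 2$)
$o{\left(Z \right)} = 2 + Z^{2}$ ($o{\left(Z \right)} = Z Z + 2 = Z^{2} + 2 = 2 + Z^{2}$)
$366 q + o{\left(N{\left(0,3 \right)} \right)} = 366 \left(- \frac{569}{3}\right) + \left(2 + \left(0 + 2 \cdot 3\right)^{2}\right) = -69418 + \left(2 + \left(0 + 6\right)^{2}\right) = -69418 + \left(2 + 6^{2}\right) = -69418 + \left(2 + 36\right) = -69418 + 38 = -69380$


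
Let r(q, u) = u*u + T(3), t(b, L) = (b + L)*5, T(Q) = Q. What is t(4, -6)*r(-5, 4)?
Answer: -190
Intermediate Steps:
t(b, L) = 5*L + 5*b (t(b, L) = (L + b)*5 = 5*L + 5*b)
r(q, u) = 3 + u**2 (r(q, u) = u*u + 3 = u**2 + 3 = 3 + u**2)
t(4, -6)*r(-5, 4) = (5*(-6) + 5*4)*(3 + 4**2) = (-30 + 20)*(3 + 16) = -10*19 = -190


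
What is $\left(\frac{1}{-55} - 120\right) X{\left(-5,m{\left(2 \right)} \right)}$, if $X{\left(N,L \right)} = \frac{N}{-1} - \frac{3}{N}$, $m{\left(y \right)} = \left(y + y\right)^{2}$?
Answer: $- \frac{184828}{275} \approx -672.1$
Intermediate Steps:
$m{\left(y \right)} = 4 y^{2}$ ($m{\left(y \right)} = \left(2 y\right)^{2} = 4 y^{2}$)
$X{\left(N,L \right)} = - N - \frac{3}{N}$ ($X{\left(N,L \right)} = N \left(-1\right) - \frac{3}{N} = - N - \frac{3}{N}$)
$\left(\frac{1}{-55} - 120\right) X{\left(-5,m{\left(2 \right)} \right)} = \left(\frac{1}{-55} - 120\right) \left(\left(-1\right) \left(-5\right) - \frac{3}{-5}\right) = \left(- \frac{1}{55} - 120\right) \left(5 - - \frac{3}{5}\right) = - \frac{6601 \left(5 + \frac{3}{5}\right)}{55} = \left(- \frac{6601}{55}\right) \frac{28}{5} = - \frac{184828}{275}$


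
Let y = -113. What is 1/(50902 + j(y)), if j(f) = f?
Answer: 1/50789 ≈ 1.9689e-5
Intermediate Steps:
1/(50902 + j(y)) = 1/(50902 - 113) = 1/50789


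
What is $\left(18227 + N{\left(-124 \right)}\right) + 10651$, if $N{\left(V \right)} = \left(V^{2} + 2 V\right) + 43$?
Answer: $44049$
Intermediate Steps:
$N{\left(V \right)} = 43 + V^{2} + 2 V$
$\left(18227 + N{\left(-124 \right)}\right) + 10651 = \left(18227 + \left(43 + \left(-124\right)^{2} + 2 \left(-124\right)\right)\right) + 10651 = \left(18227 + \left(43 + 15376 - 248\right)\right) + 10651 = \left(18227 + 15171\right) + 10651 = 33398 + 10651 = 44049$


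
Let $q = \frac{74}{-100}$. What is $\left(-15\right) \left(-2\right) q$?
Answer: $- \frac{111}{5} \approx -22.2$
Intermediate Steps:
$q = - \frac{37}{50}$ ($q = 74 \left(- \frac{1}{100}\right) = - \frac{37}{50} \approx -0.74$)
$\left(-15\right) \left(-2\right) q = \left(-15\right) \left(-2\right) \left(- \frac{37}{50}\right) = 30 \left(- \frac{37}{50}\right) = - \frac{111}{5}$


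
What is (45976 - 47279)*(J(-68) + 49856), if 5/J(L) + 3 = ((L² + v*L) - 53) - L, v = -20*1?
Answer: -389514365043/5996 ≈ -6.4962e+7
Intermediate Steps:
v = -20
J(L) = 5/(-56 + L² - 21*L) (J(L) = 5/(-3 + (((L² - 20*L) - 53) - L)) = 5/(-3 + ((-53 + L² - 20*L) - L)) = 5/(-3 + (-53 + L² - 21*L)) = 5/(-56 + L² - 21*L))
(45976 - 47279)*(J(-68) + 49856) = (45976 - 47279)*(5/(-56 + (-68)² - 21*(-68)) + 49856) = -1303*(5/(-56 + 4624 + 1428) + 49856) = -1303*(5/5996 + 49856) = -1303*298936581/5996 = -389514365043/5996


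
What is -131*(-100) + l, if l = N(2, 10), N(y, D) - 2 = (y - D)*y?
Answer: 13086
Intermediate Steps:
N(y, D) = 2 + y*(y - D) (N(y, D) = 2 + (y - D)*y = 2 + y*(y - D))
l = -14 (l = 2 + 2² - 1*10*2 = 2 + 4 - 20 = -14)
-131*(-100) + l = -131*(-100) - 14 = 13100 - 14 = 13086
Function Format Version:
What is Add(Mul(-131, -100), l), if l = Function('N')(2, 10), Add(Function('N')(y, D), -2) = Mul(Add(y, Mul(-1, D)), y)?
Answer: 13086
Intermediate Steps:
Function('N')(y, D) = Add(2, Mul(y, Add(y, Mul(-1, D)))) (Function('N')(y, D) = Add(2, Mul(Add(y, Mul(-1, D)), y)) = Add(2, Mul(y, Add(y, Mul(-1, D)))))
l = -14 (l = Add(2, Pow(2, 2), Mul(-1, 10, 2)) = Add(2, 4, -20) = -14)
Add(Mul(-131, -100), l) = Add(Mul(-131, -100), -14) = Add(13100, -14) = 13086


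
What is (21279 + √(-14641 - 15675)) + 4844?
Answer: 26123 + 2*I*√7579 ≈ 26123.0 + 174.11*I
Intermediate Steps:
(21279 + √(-14641 - 15675)) + 4844 = (21279 + √(-30316)) + 4844 = (21279 + 2*I*√7579) + 4844 = 26123 + 2*I*√7579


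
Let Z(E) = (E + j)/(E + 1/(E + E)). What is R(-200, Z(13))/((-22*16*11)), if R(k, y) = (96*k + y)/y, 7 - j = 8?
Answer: 271187/50336 ≈ 5.3875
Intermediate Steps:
j = -1 (j = 7 - 1*8 = 7 - 8 = -1)
Z(E) = (-1 + E)/(E + 1/(2*E)) (Z(E) = (E - 1)/(E + 1/(E + E)) = (-1 + E)/(E + 1/(2*E)))
R(k, y) = (y + 96*k)/y
R(-200, Z(13))/((-22*16*11)) = ((2*13*(-1 + 13)/(1 + 2*13²) + 96*(-200))/((2*13*(-1 + 13)/(1 + 2*13²))))/((-22*16*11)) = ((2*13*12/(1 + 2*169) - 19200)/((2*13*12/(1 + 2*169))))/((-352*11)) = ((2*13*12/(1 + 338) - 19200)/((2*13*12/(1 + 338))))/(-3872) = ((2*13*12/339 - 19200)/((2*13*12/339)))*(-1/3872) = ((2*13*(1/339)*12 - 19200)/((2*13*(1/339)*12)))*(-1/3872) = ((104/113 - 19200)/(104/113))*(-1/3872) = ((113/104)*(-2169496/113))*(-1/3872) = -271187/13*(-1/3872) = 271187/50336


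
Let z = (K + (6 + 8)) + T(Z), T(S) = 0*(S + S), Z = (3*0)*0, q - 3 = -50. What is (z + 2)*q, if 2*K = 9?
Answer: -1927/2 ≈ -963.50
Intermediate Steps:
q = -47 (q = 3 - 50 = -47)
Z = 0 (Z = 0*0 = 0)
T(S) = 0 (T(S) = 0*(2*S) = 0)
K = 9/2 (K = (½)*9 = 9/2 ≈ 4.5000)
z = 37/2 (z = (9/2 + (6 + 8)) + 0 = (9/2 + 14) + 0 = 37/2 + 0 = 37/2 ≈ 18.500)
(z + 2)*q = (37/2 + 2)*(-47) = (41/2)*(-47) = -1927/2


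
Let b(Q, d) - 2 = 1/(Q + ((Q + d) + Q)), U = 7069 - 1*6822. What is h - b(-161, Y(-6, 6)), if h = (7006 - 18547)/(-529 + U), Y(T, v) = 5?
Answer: 437274/11233 ≈ 38.928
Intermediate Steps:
U = 247 (U = 7069 - 6822 = 247)
b(Q, d) = 2 + 1/(d + 3*Q) (b(Q, d) = 2 + 1/(Q + ((Q + d) + Q)) = 2 + 1/(Q + (d + 2*Q)) = 2 + 1/(d + 3*Q))
h = 3847/94 (h = (7006 - 18547)/(-529 + 247) = -11541/(-282) = -11541*(-1/282) = 3847/94 ≈ 40.926)
h - b(-161, Y(-6, 6)) = 3847/94 - (1 + 2*5 + 6*(-161))/(5 + 3*(-161)) = 3847/94 - (1 + 10 - 966)/(5 - 483) = 3847/94 - (-955)/(-478) = 3847/94 - (-1)*(-955)/478 = 3847/94 - 1*955/478 = 3847/94 - 955/478 = 437274/11233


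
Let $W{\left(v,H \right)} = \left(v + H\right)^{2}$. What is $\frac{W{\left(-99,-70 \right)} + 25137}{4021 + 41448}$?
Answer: $\frac{53698}{45469} \approx 1.181$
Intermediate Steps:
$W{\left(v,H \right)} = \left(H + v\right)^{2}$
$\frac{W{\left(-99,-70 \right)} + 25137}{4021 + 41448} = \frac{\left(-70 - 99\right)^{2} + 25137}{4021 + 41448} = \frac{\left(-169\right)^{2} + 25137}{45469} = \left(28561 + 25137\right) \frac{1}{45469} = 53698 \cdot \frac{1}{45469} = \frac{53698}{45469}$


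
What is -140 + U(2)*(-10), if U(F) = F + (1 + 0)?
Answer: -170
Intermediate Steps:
U(F) = 1 + F (U(F) = F + 1 = 1 + F)
-140 + U(2)*(-10) = -140 + (1 + 2)*(-10) = -140 + 3*(-10) = -140 - 30 = -170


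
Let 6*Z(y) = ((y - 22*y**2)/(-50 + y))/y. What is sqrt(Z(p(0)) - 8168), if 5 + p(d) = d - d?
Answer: I*sqrt(98836870)/110 ≈ 90.379*I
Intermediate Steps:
p(d) = -5 (p(d) = -5 + (d - d) = -5 + 0 = -5)
Z(y) = (y - 22*y**2)/(6*y*(-50 + y)) (Z(y) = (((y - 22*y**2)/(-50 + y))/y)/6 = ((y - 22*y**2)/(y*(-50 + y)))/6 = (y - 22*y**2)/(6*y*(-50 + y)))
sqrt(Z(p(0)) - 8168) = sqrt((1 - 22*(-5))/(6*(-50 - 5)) - 8168) = sqrt((1/6)*(1 + 110)/(-55) - 8168) = sqrt((1/6)*(-1/55)*111 - 8168) = sqrt(-37/110 - 8168) = sqrt(-898517/110) = I*sqrt(98836870)/110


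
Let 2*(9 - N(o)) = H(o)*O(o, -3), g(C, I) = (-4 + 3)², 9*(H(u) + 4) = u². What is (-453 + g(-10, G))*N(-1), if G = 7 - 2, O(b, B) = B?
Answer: -4294/3 ≈ -1431.3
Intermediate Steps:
H(u) = -4 + u²/9
G = 5
g(C, I) = 1 (g(C, I) = (-1)² = 1)
N(o) = 3 + o²/6 (N(o) = 9 - (-4 + o²/9)*(-3)/2 = 9 - (12 - o²/3)/2 = 9 + (-6 + o²/6) = 3 + o²/6)
(-453 + g(-10, G))*N(-1) = (-453 + 1)*(3 + (⅙)*(-1)²) = -452*(3 + (⅙)*1) = -452*(3 + ⅙) = -452*19/6 = -4294/3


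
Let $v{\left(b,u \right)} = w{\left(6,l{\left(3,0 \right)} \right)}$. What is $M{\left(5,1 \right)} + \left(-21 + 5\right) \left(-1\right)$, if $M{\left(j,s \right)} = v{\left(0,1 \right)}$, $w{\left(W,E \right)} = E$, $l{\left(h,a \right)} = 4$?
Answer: $20$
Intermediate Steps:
$v{\left(b,u \right)} = 4$
$M{\left(j,s \right)} = 4$
$M{\left(5,1 \right)} + \left(-21 + 5\right) \left(-1\right) = 4 + \left(-21 + 5\right) \left(-1\right) = 4 - -16 = 4 + 16 = 20$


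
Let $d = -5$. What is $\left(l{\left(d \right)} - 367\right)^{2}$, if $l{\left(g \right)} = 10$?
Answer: $127449$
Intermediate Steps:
$\left(l{\left(d \right)} - 367\right)^{2} = \left(10 - 367\right)^{2} = \left(-357\right)^{2} = 127449$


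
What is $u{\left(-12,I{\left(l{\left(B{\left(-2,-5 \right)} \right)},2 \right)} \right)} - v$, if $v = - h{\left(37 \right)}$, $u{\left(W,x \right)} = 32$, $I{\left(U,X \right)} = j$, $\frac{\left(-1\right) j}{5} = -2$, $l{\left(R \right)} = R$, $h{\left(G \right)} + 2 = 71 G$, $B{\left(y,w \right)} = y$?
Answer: $2657$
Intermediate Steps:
$h{\left(G \right)} = -2 + 71 G$
$j = 10$ ($j = \left(-5\right) \left(-2\right) = 10$)
$I{\left(U,X \right)} = 10$
$v = -2625$ ($v = - (-2 + 71 \cdot 37) = - (-2 + 2627) = \left(-1\right) 2625 = -2625$)
$u{\left(-12,I{\left(l{\left(B{\left(-2,-5 \right)} \right)},2 \right)} \right)} - v = 32 - -2625 = 32 + 2625 = 2657$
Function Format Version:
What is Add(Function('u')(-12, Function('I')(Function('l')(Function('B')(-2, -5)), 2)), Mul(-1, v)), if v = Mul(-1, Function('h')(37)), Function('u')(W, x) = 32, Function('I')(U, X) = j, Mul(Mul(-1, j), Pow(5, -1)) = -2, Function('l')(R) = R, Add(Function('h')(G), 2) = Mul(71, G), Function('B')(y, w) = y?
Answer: 2657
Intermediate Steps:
Function('h')(G) = Add(-2, Mul(71, G))
j = 10 (j = Mul(-5, -2) = 10)
Function('I')(U, X) = 10
v = -2625 (v = Mul(-1, Add(-2, Mul(71, 37))) = Mul(-1, Add(-2, 2627)) = Mul(-1, 2625) = -2625)
Add(Function('u')(-12, Function('I')(Function('l')(Function('B')(-2, -5)), 2)), Mul(-1, v)) = Add(32, Mul(-1, -2625)) = Add(32, 2625) = 2657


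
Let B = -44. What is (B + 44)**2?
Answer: 0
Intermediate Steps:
(B + 44)**2 = (-44 + 44)**2 = 0**2 = 0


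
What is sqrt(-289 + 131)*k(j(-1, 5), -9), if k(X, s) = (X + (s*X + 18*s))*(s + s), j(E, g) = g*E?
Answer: 2196*I*sqrt(158) ≈ 27603.0*I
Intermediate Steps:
j(E, g) = E*g
k(X, s) = 2*s*(X + 18*s + X*s) (k(X, s) = (X + (X*s + 18*s))*(2*s) = (X + (18*s + X*s))*(2*s) = (X + 18*s + X*s)*(2*s) = 2*s*(X + 18*s + X*s))
sqrt(-289 + 131)*k(j(-1, 5), -9) = sqrt(-289 + 131)*(2*(-9)*(-1*5 + 18*(-9) - 1*5*(-9))) = sqrt(-158)*(2*(-9)*(-5 - 162 - 5*(-9))) = (I*sqrt(158))*(2*(-9)*(-5 - 162 + 45)) = (I*sqrt(158))*(2*(-9)*(-122)) = (I*sqrt(158))*2196 = 2196*I*sqrt(158)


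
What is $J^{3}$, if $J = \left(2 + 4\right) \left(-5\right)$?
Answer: $-27000$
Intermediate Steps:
$J = -30$ ($J = 6 \left(-5\right) = -30$)
$J^{3} = \left(-30\right)^{3} = -27000$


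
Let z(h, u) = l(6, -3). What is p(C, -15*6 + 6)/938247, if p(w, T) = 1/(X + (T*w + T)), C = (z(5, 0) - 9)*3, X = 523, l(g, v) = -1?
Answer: 1/2776272873 ≈ 3.6019e-10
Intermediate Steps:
z(h, u) = -1
C = -30 (C = (-1 - 9)*3 = -10*3 = -30)
p(w, T) = 1/(523 + T + T*w) (p(w, T) = 1/(523 + (T*w + T)) = 1/(523 + (T + T*w)) = 1/(523 + T + T*w))
p(C, -15*6 + 6)/938247 = 1/((523 + (-15*6 + 6) + (-15*6 + 6)*(-30))*938247) = (1/938247)/(523 + (-90 + 6) + (-90 + 6)*(-30)) = (1/938247)/(523 - 84 - 84*(-30)) = (1/938247)/(523 - 84 + 2520) = (1/938247)/2959 = (1/2959)*(1/938247) = 1/2776272873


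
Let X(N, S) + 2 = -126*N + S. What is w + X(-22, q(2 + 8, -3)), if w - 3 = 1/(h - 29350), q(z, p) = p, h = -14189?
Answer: 120603029/43539 ≈ 2770.0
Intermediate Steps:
w = 130616/43539 (w = 3 + 1/(-14189 - 29350) = 3 + 1/(-43539) = 3 - 1/43539 = 130616/43539 ≈ 3.0000)
X(N, S) = -2 + S - 126*N (X(N, S) = -2 + (-126*N + S) = -2 + (S - 126*N) = -2 + S - 126*N)
w + X(-22, q(2 + 8, -3)) = 130616/43539 + (-2 - 3 - 126*(-22)) = 130616/43539 + (-2 - 3 + 2772) = 130616/43539 + 2767 = 120603029/43539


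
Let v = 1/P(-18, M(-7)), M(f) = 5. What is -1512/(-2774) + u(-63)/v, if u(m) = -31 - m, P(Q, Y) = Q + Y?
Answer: -576236/1387 ≈ -415.46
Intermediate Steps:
v = -1/13 (v = 1/(-18 + 5) = 1/(-13) = -1/13 ≈ -0.076923)
-1512/(-2774) + u(-63)/v = -1512/(-2774) + (-31 - 1*(-63))/(-1/13) = -1512*(-1/2774) + (-31 + 63)*(-13) = 756/1387 + 32*(-13) = 756/1387 - 416 = -576236/1387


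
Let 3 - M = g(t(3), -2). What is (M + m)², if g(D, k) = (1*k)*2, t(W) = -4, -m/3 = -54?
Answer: 28561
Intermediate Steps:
m = 162 (m = -3*(-54) = 162)
g(D, k) = 2*k (g(D, k) = k*2 = 2*k)
M = 7 (M = 3 - 2*(-2) = 3 - 1*(-4) = 3 + 4 = 7)
(M + m)² = (7 + 162)² = 169² = 28561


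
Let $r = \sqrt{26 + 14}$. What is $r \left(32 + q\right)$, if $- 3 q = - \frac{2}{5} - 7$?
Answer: $\frac{1034 \sqrt{10}}{15} \approx 217.99$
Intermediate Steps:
$q = \frac{37}{15}$ ($q = - \frac{- \frac{2}{5} - 7}{3} = \left(- \frac{1}{3}\right) \left(- \frac{37}{5}\right) = \frac{37}{15} \approx 2.4667$)
$r = 2 \sqrt{10}$ ($r = \sqrt{40} = 2 \sqrt{10} \approx 6.3246$)
$r \left(32 + q\right) = 2 \sqrt{10} \left(32 + \frac{37}{15}\right) = 2 \sqrt{10} \cdot \frac{517}{15} = \frac{1034 \sqrt{10}}{15}$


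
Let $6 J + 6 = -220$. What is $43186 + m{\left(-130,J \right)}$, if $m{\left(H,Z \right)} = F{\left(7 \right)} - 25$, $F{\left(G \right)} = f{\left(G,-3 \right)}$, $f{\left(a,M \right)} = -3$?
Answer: $43158$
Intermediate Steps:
$J = - \frac{113}{3}$ ($J = -1 + \frac{1}{6} \left(-220\right) = -1 - \frac{110}{3} = - \frac{113}{3} \approx -37.667$)
$F{\left(G \right)} = -3$
$m{\left(H,Z \right)} = -28$ ($m{\left(H,Z \right)} = -3 - 25 = -28$)
$43186 + m{\left(-130,J \right)} = 43186 - 28 = 43158$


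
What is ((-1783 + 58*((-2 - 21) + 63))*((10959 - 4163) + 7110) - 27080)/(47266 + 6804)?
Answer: 3720221/27035 ≈ 137.61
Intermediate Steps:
((-1783 + 58*((-2 - 21) + 63))*((10959 - 4163) + 7110) - 27080)/(47266 + 6804) = ((-1783 + 58*(-23 + 63))*(6796 + 7110) - 27080)/54070 = ((-1783 + 58*40)*13906 - 27080)*(1/54070) = ((-1783 + 2320)*13906 - 27080)*(1/54070) = (537*13906 - 27080)*(1/54070) = (7467522 - 27080)*(1/54070) = 7440442*(1/54070) = 3720221/27035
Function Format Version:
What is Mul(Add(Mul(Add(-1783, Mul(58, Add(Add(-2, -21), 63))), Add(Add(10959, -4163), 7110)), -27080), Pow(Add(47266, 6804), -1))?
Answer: Rational(3720221, 27035) ≈ 137.61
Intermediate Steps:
Mul(Add(Mul(Add(-1783, Mul(58, Add(Add(-2, -21), 63))), Add(Add(10959, -4163), 7110)), -27080), Pow(Add(47266, 6804), -1)) = Mul(Add(Mul(Add(-1783, Mul(58, Add(-23, 63))), Add(6796, 7110)), -27080), Pow(54070, -1)) = Mul(Add(Mul(Add(-1783, Mul(58, 40)), 13906), -27080), Rational(1, 54070)) = Mul(Add(Mul(Add(-1783, 2320), 13906), -27080), Rational(1, 54070)) = Mul(Add(Mul(537, 13906), -27080), Rational(1, 54070)) = Mul(Add(7467522, -27080), Rational(1, 54070)) = Mul(7440442, Rational(1, 54070)) = Rational(3720221, 27035)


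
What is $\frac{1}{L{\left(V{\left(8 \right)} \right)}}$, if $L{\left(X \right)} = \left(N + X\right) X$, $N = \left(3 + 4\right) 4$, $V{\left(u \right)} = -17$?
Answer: $- \frac{1}{187} \approx -0.0053476$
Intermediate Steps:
$N = 28$ ($N = 7 \cdot 4 = 28$)
$L{\left(X \right)} = X \left(28 + X\right)$ ($L{\left(X \right)} = \left(28 + X\right) X = X \left(28 + X\right)$)
$\frac{1}{L{\left(V{\left(8 \right)} \right)}} = \frac{1}{\left(-17\right) \left(28 - 17\right)} = \frac{1}{\left(-17\right) 11} = \frac{1}{-187} = - \frac{1}{187}$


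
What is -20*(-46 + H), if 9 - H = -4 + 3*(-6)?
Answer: 300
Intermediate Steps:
H = 31 (H = 9 - (-4 + 3*(-6)) = 9 - (-4 - 18) = 9 - 1*(-22) = 9 + 22 = 31)
-20*(-46 + H) = -20*(-46 + 31) = -20*(-15) = 300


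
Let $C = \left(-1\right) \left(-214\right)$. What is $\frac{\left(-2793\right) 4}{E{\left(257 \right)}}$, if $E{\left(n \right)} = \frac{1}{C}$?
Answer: $-2390808$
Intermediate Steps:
$C = 214$
$E{\left(n \right)} = \frac{1}{214}$
$\frac{\left(-2793\right) 4}{E{\left(257 \right)}} = \left(-2793\right) 4 \frac{1}{\frac{1}{214}} = \left(-11172\right) 214 = -2390808$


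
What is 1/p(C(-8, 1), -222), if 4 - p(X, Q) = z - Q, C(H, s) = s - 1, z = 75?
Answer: -1/293 ≈ -0.0034130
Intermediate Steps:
C(H, s) = -1 + s
p(X, Q) = -71 + Q (p(X, Q) = 4 - (75 - Q) = 4 + (-75 + Q) = -71 + Q)
1/p(C(-8, 1), -222) = 1/(-71 - 222) = 1/(-293) = -1/293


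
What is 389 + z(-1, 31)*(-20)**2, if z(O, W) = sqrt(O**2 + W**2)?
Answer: 389 + 400*sqrt(962) ≈ 12795.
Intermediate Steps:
389 + z(-1, 31)*(-20)**2 = 389 + sqrt((-1)**2 + 31**2)*(-20)**2 = 389 + sqrt(1 + 961)*400 = 389 + sqrt(962)*400 = 389 + 400*sqrt(962)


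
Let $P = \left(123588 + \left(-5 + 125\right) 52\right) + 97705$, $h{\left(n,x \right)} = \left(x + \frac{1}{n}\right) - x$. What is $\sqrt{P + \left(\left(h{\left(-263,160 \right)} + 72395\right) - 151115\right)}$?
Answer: $\frac{\sqrt{10293246134}}{263} \approx 385.76$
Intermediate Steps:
$h{\left(n,x \right)} = \frac{1}{n}$
$P = 227533$ ($P = \left(123588 + 120 \cdot 52\right) + 97705 = \left(123588 + 6240\right) + 97705 = 129828 + 97705 = 227533$)
$\sqrt{P + \left(\left(h{\left(-263,160 \right)} + 72395\right) - 151115\right)} = \sqrt{227533 - \left(78720 + \frac{1}{263}\right)} = \sqrt{227533 + \left(\left(- \frac{1}{263} + 72395\right) - 151115\right)} = \sqrt{227533 + \left(\frac{19039884}{263} - 151115\right)} = \sqrt{227533 - \frac{20703361}{263}} = \sqrt{\frac{39137818}{263}} = \frac{\sqrt{10293246134}}{263}$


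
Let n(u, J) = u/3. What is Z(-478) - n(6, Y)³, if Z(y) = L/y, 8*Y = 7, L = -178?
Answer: -1823/239 ≈ -7.6276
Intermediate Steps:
Y = 7/8 (Y = (⅛)*7 = 7/8 ≈ 0.87500)
n(u, J) = u/3 (n(u, J) = u*(⅓) = u/3)
Z(y) = -178/y
Z(-478) - n(6, Y)³ = -178/(-478) - ((⅓)*6)³ = -178*(-1/478) - 1*2³ = 89/239 - 1*8 = 89/239 - 8 = -1823/239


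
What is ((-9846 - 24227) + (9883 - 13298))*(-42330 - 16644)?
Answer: 2210817312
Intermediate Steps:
((-9846 - 24227) + (9883 - 13298))*(-42330 - 16644) = (-34073 - 3415)*(-58974) = -37488*(-58974) = 2210817312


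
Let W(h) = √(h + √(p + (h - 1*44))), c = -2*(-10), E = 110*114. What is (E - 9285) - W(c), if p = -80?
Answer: 3255 - √(20 + 2*I*√26) ≈ 3250.4 - 1.1068*I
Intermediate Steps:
E = 12540
c = 20
W(h) = √(h + √(-124 + h)) (W(h) = √(h + √(-80 + (h - 1*44))) = √(h + √(-80 + (h - 44))) = √(h + √(-80 + (-44 + h))) = √(h + √(-124 + h)))
(E - 9285) - W(c) = (12540 - 9285) - √(20 + √(-124 + 20)) = 3255 - √(20 + √(-104)) = 3255 - √(20 + 2*I*√26)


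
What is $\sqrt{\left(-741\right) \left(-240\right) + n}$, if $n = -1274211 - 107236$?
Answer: $i \sqrt{1203607} \approx 1097.1 i$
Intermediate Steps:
$n = -1381447$
$\sqrt{\left(-741\right) \left(-240\right) + n} = \sqrt{\left(-741\right) \left(-240\right) - 1381447} = \sqrt{177840 - 1381447} = \sqrt{-1203607} = i \sqrt{1203607}$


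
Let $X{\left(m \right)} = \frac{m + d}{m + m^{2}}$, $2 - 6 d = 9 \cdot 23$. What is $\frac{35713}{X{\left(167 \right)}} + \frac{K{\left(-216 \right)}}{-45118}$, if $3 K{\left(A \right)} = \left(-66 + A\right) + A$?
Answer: $\frac{135619825576663}{17979523} \approx 7.543 \cdot 10^{6}$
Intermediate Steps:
$d = - \frac{205}{6}$ ($d = \frac{1}{3} - \frac{9 \cdot 23}{6} = \frac{1}{3} - \frac{69}{2} = - \frac{205}{6} \approx -34.167$)
$X{\left(m \right)} = \frac{- \frac{205}{6} + m}{m + m^{2}}$ ($X{\left(m \right)} = \frac{m - \frac{205}{6}}{m + m^{2}} = \frac{- \frac{205}{6} + m}{m + m^{2}}$)
$K{\left(A \right)} = -22 + \frac{2 A}{3}$ ($K{\left(A \right)} = \frac{\left(-66 + A\right) + A}{3} = \frac{-66 + 2 A}{3} = -22 + \frac{2 A}{3}$)
$\frac{35713}{X{\left(167 \right)}} + \frac{K{\left(-216 \right)}}{-45118} = \frac{35713}{\frac{1}{167} \frac{1}{1 + 167} \left(- \frac{205}{6} + 167\right)} + \frac{-22 + \frac{2}{3} \left(-216\right)}{-45118} = \frac{35713}{\frac{1}{167} \cdot \frac{1}{168} \cdot \frac{797}{6}} + \left(-22 - 144\right) \left(- \frac{1}{45118}\right) = \frac{35713}{\frac{1}{167} \cdot \frac{1}{168} \cdot \frac{797}{6}} - - \frac{83}{22559} = \frac{35713}{\frac{797}{168336}} + \frac{83}{22559} = 35713 \cdot \frac{168336}{797} + \frac{83}{22559} = \frac{6011783568}{797} + \frac{83}{22559} = \frac{135619825576663}{17979523}$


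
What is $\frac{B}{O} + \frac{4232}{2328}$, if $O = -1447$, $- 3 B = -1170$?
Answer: $\frac{651973}{421077} \approx 1.5483$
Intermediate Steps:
$B = 390$ ($B = \left(- \frac{1}{3}\right) \left(-1170\right) = 390$)
$\frac{B}{O} + \frac{4232}{2328} = \frac{390}{-1447} + \frac{4232}{2328} = 390 \left(- \frac{1}{1447}\right) + 4232 \cdot \frac{1}{2328} = - \frac{390}{1447} + \frac{529}{291} = \frac{651973}{421077}$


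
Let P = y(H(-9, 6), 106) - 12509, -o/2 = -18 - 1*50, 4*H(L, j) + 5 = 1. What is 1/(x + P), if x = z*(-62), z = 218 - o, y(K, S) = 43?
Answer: -1/17550 ≈ -5.6980e-5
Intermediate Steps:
H(L, j) = -1 (H(L, j) = -5/4 + (1/4)*1 = -5/4 + 1/4 = -1)
o = 136 (o = -2*(-18 - 1*50) = -2*(-18 - 50) = -2*(-68) = 136)
P = -12466 (P = 43 - 12509 = -12466)
z = 82 (z = 218 - 1*136 = 218 - 136 = 82)
x = -5084 (x = 82*(-62) = -5084)
1/(x + P) = 1/(-5084 - 12466) = 1/(-17550) = -1/17550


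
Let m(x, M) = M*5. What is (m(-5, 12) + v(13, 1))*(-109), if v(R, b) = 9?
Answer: -7521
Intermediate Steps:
m(x, M) = 5*M
(m(-5, 12) + v(13, 1))*(-109) = (5*12 + 9)*(-109) = (60 + 9)*(-109) = 69*(-109) = -7521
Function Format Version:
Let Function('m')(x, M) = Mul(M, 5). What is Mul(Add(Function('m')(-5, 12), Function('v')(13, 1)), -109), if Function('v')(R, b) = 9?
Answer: -7521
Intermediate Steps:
Function('m')(x, M) = Mul(5, M)
Mul(Add(Function('m')(-5, 12), Function('v')(13, 1)), -109) = Mul(Add(Mul(5, 12), 9), -109) = Mul(Add(60, 9), -109) = Mul(69, -109) = -7521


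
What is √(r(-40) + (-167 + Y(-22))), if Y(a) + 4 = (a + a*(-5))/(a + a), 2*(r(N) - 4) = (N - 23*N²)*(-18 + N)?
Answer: √1068191 ≈ 1033.5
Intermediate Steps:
r(N) = 4 + (-18 + N)*(N - 23*N²)/2 (r(N) = 4 + ((N - 23*N²)*(-18 + N))/2 = 4 + ((-18 + N)*(N - 23*N²))/2 = 4 + (-18 + N)*(N - 23*N²)/2)
Y(a) = -6 (Y(a) = -4 + (a + a*(-5))/(a + a) = -4 + (a - 5*a)/((2*a)) = -4 + (-4*a)*(1/(2*a)) = -4 - 2 = -6)
√(r(-40) + (-167 + Y(-22))) = √((4 - 9*(-40) - 23/2*(-40)³ + (415/2)*(-40)²) + (-167 - 6)) = √((4 + 360 - 23/2*(-64000) + (415/2)*1600) - 173) = √((4 + 360 + 736000 + 332000) - 173) = √(1068364 - 173) = √1068191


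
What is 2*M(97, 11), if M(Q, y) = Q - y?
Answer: 172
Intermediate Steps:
2*M(97, 11) = 2*(97 - 1*11) = 2*(97 - 11) = 2*86 = 172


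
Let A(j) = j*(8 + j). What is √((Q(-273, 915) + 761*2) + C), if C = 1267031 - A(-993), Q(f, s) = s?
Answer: √291363 ≈ 539.78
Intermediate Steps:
C = 288926 (C = 1267031 - (-993)*(8 - 993) = 1267031 - (-993)*(-985) = 1267031 - 1*978105 = 1267031 - 978105 = 288926)
√((Q(-273, 915) + 761*2) + C) = √((915 + 761*2) + 288926) = √((915 + 1522) + 288926) = √(2437 + 288926) = √291363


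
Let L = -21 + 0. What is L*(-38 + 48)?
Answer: -210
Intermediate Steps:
L = -21
L*(-38 + 48) = -21*(-38 + 48) = -21*10 = -210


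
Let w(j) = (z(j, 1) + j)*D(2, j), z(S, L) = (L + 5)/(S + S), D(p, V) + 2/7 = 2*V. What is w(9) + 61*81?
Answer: 15319/3 ≈ 5106.3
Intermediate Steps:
D(p, V) = -2/7 + 2*V
z(S, L) = (5 + L)/(2*S) (z(S, L) = (5 + L)/((2*S)) = (5 + L)*(1/(2*S)) = (5 + L)/(2*S))
w(j) = (-2/7 + 2*j)*(j + 3/j) (w(j) = ((5 + 1)/(2*j) + j)*(-2/7 + 2*j) = ((1/2)*6/j + j)*(-2/7 + 2*j) = (3/j + j)*(-2/7 + 2*j) = (j + 3/j)*(-2/7 + 2*j) = (-2/7 + 2*j)*(j + 3/j))
w(9) + 61*81 = (2/7)*(-1 + 7*9)*(3 + 9**2)/9 + 61*81 = (2/7)*(1/9)*(-1 + 63)*(3 + 81) + 4941 = (2/7)*(1/9)*62*84 + 4941 = 496/3 + 4941 = 15319/3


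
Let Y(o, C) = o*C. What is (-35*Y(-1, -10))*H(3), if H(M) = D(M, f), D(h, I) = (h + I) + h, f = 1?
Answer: -2450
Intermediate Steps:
D(h, I) = I + 2*h (D(h, I) = (I + h) + h = I + 2*h)
H(M) = 1 + 2*M
Y(o, C) = C*o
(-35*Y(-1, -10))*H(3) = (-(-350)*(-1))*(1 + 2*3) = (-35*10)*(1 + 6) = -350*7 = -2450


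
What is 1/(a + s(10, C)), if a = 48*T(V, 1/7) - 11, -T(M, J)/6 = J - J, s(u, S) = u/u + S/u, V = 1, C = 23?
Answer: -10/77 ≈ -0.12987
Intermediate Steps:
s(u, S) = 1 + S/u
T(M, J) = 0 (T(M, J) = -6*(J - J) = -6*0 = 0)
a = -11 (a = 48*0 - 11 = 0 - 11 = -11)
1/(a + s(10, C)) = 1/(-11 + (23 + 10)/10) = 1/(-11 + (1/10)*33) = 1/(-11 + 33/10) = 1/(-77/10) = -10/77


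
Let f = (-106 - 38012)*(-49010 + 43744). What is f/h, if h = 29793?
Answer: 66909796/9931 ≈ 6737.5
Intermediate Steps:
f = 200729388 (f = -38118*(-5266) = 200729388)
f/h = 200729388/29793 = 200729388*(1/29793) = 66909796/9931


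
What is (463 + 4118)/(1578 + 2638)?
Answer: 4581/4216 ≈ 1.0866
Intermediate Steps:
(463 + 4118)/(1578 + 2638) = 4581/4216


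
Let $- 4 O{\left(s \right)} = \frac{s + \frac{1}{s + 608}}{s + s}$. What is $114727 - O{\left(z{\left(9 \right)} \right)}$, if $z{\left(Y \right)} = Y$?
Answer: $\frac{2548318901}{22212} \approx 1.1473 \cdot 10^{5}$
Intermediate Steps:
$O{\left(s \right)} = - \frac{s + \frac{1}{608 + s}}{8 s}$ ($O{\left(s \right)} = - \frac{\left(s + \frac{1}{s + 608}\right) \frac{1}{s + s}}{4} = - \frac{\left(s + \frac{1}{608 + s}\right) \frac{1}{2 s}}{4} = - \frac{\frac{1}{2} \frac{1}{s} \left(s + \frac{1}{608 + s}\right)}{4} = - \frac{s + \frac{1}{608 + s}}{8 s}$)
$114727 - O{\left(z{\left(9 \right)} \right)} = 114727 - \frac{-1 - 9^{2} - 5472}{8 \cdot 9 \left(608 + 9\right)} = 114727 - \frac{1}{8} \cdot \frac{1}{9} \cdot \frac{1}{617} \left(-1 - 81 - 5472\right) = 114727 - \frac{1}{8} \cdot \frac{1}{9} \cdot \frac{1}{617} \left(-5554\right) = 114727 - - \frac{2777}{22212} = 114727 + \frac{2777}{22212} = \frac{2548318901}{22212}$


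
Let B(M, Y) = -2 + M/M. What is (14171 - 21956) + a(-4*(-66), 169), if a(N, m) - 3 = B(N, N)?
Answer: -7783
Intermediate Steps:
B(M, Y) = -1 (B(M, Y) = -2 + 1 = -1)
a(N, m) = 2 (a(N, m) = 3 - 1 = 2)
(14171 - 21956) + a(-4*(-66), 169) = (14171 - 21956) + 2 = -7785 + 2 = -7783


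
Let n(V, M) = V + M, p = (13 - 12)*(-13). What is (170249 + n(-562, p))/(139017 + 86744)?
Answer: 169674/225761 ≈ 0.75156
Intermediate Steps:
p = -13 (p = 1*(-13) = -13)
n(V, M) = M + V
(170249 + n(-562, p))/(139017 + 86744) = (170249 + (-13 - 562))/(139017 + 86744) = (170249 - 575)/225761 = 169674*(1/225761) = 169674/225761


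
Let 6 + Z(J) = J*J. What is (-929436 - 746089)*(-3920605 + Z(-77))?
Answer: 6559147558050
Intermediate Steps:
Z(J) = -6 + J² (Z(J) = -6 + J*J = -6 + J²)
(-929436 - 746089)*(-3920605 + Z(-77)) = (-929436 - 746089)*(-3920605 + (-6 + (-77)²)) = -1675525*(-3920605 + (-6 + 5929)) = -1675525*(-3920605 + 5923) = -1675525*(-3914682) = 6559147558050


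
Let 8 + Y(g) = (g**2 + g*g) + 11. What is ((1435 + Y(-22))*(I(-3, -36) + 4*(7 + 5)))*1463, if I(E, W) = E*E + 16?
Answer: 256958394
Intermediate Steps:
Y(g) = 3 + 2*g**2 (Y(g) = -8 + ((g**2 + g*g) + 11) = -8 + ((g**2 + g**2) + 11) = -8 + (2*g**2 + 11) = -8 + (11 + 2*g**2) = 3 + 2*g**2)
I(E, W) = 16 + E**2 (I(E, W) = E**2 + 16 = 16 + E**2)
((1435 + Y(-22))*(I(-3, -36) + 4*(7 + 5)))*1463 = ((1435 + (3 + 2*(-22)**2))*((16 + (-3)**2) + 4*(7 + 5)))*1463 = ((1435 + (3 + 2*484))*((16 + 9) + 4*12))*1463 = ((1435 + (3 + 968))*(25 + 48))*1463 = ((1435 + 971)*73)*1463 = (2406*73)*1463 = 175638*1463 = 256958394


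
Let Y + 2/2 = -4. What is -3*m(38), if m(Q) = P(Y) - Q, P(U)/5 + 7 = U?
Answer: 294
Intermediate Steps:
Y = -5 (Y = -1 - 4 = -5)
P(U) = -35 + 5*U
m(Q) = -60 - Q (m(Q) = (-35 + 5*(-5)) - Q = (-35 - 25) - Q = -60 - Q)
-3*m(38) = -3*(-60 - 1*38) = -3*(-60 - 38) = -3*(-98) = 294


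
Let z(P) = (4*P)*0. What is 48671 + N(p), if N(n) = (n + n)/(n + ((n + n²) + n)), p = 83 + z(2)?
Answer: 2092854/43 ≈ 48671.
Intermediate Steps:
z(P) = 0
p = 83 (p = 83 + 0 = 83)
N(n) = 2*n/(n² + 3*n) (N(n) = (2*n)/(n + (n² + 2*n)) = (2*n)/(n² + 3*n) = 2*n/(n² + 3*n))
48671 + N(p) = 48671 + 2/(3 + 83) = 48671 + 2/86 = 48671 + 2*(1/86) = 48671 + 1/43 = 2092854/43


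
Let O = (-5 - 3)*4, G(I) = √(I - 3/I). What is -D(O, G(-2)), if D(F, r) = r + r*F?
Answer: 31*I*√2/2 ≈ 21.92*I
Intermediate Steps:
O = -32 (O = -8*4 = -32)
D(F, r) = r + F*r
-D(O, G(-2)) = -√(-2 - 3/(-2))*(1 - 32) = -√(-2 - 3*(-½))*(-31) = -√(-2 + 3/2)*(-31) = -√(-½)*(-31) = -I*√2/2*(-31) = -(-31)*I*√2/2 = 31*I*√2/2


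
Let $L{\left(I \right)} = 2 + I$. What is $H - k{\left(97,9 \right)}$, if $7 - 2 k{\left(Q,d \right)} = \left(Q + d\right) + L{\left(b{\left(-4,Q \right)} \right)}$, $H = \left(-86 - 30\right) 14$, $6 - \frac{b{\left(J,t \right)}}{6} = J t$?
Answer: $- \frac{783}{2} \approx -391.5$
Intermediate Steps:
$b{\left(J,t \right)} = 36 - 6 J t$
$H = -1624$ ($H = \left(-116\right) 14 = -1624$)
$k{\left(Q,d \right)} = - \frac{31}{2} - \frac{25 Q}{2} - \frac{d}{2}$ ($k{\left(Q,d \right)} = \frac{7}{2} - \frac{\left(Q + d\right) + \left(2 + \left(36 - - 24 Q\right)\right)}{2} = \frac{7}{2} - \frac{\left(Q + d\right) + \left(2 + \left(36 + 24 Q\right)\right)}{2} = \frac{7}{2} - \frac{\left(Q + d\right) + \left(38 + 24 Q\right)}{2} = \frac{7}{2} - \frac{38 + d + 25 Q}{2} = \frac{7}{2} - \left(19 + \frac{d}{2} + \frac{25 Q}{2}\right) = - \frac{31}{2} - \frac{25 Q}{2} - \frac{d}{2}$)
$H - k{\left(97,9 \right)} = -1624 - \left(- \frac{31}{2} - \frac{2425}{2} - \frac{9}{2}\right) = -1624 - - \frac{2465}{2} = -1624 + \frac{2465}{2} = - \frac{783}{2}$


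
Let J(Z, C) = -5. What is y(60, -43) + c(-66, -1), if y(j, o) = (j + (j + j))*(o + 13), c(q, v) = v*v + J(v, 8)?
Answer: -5404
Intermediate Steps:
c(q, v) = -5 + v² (c(q, v) = v*v - 5 = v² - 5 = -5 + v²)
y(j, o) = 3*j*(13 + o) (y(j, o) = (j + 2*j)*(13 + o) = (3*j)*(13 + o) = 3*j*(13 + o))
y(60, -43) + c(-66, -1) = 3*60*(13 - 43) + (-5 + (-1)²) = 3*60*(-30) + (-5 + 1) = -5400 - 4 = -5404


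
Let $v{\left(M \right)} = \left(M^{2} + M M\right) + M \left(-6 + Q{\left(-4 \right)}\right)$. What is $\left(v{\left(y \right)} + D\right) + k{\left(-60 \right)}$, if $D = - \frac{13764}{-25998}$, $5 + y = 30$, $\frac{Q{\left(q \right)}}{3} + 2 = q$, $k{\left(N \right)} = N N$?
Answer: $\frac{18417544}{4333} \approx 4250.5$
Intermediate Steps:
$k{\left(N \right)} = N^{2}$
$Q{\left(q \right)} = -6 + 3 q$
$y = 25$ ($y = -5 + 30 = 25$)
$v{\left(M \right)} = - 24 M + 2 M^{2}$ ($v{\left(M \right)} = \left(M^{2} + M M\right) + M \left(-6 + \left(-6 + 3 \left(-4\right)\right)\right) = \left(M^{2} + M^{2}\right) + M \left(-6 - 18\right) = 2 M^{2} + M \left(-6 - 18\right) = 2 M^{2} + M \left(-24\right) = 2 M^{2} - 24 M = - 24 M + 2 M^{2}$)
$D = \frac{2294}{4333}$ ($D = \left(-13764\right) \left(- \frac{1}{25998}\right) = \frac{2294}{4333} \approx 0.52943$)
$\left(v{\left(y \right)} + D\right) + k{\left(-60 \right)} = \left(2 \cdot 25 \left(-12 + 25\right) + \frac{2294}{4333}\right) + \left(-60\right)^{2} = \left(2 \cdot 25 \cdot 13 + \frac{2294}{4333}\right) + 3600 = \left(650 + \frac{2294}{4333}\right) + 3600 = \frac{2818744}{4333} + 3600 = \frac{18417544}{4333}$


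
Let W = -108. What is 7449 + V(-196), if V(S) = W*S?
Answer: 28617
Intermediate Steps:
V(S) = -108*S
7449 + V(-196) = 7449 - 108*(-196) = 7449 + 21168 = 28617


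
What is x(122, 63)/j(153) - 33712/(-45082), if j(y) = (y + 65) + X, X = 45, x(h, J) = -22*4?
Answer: 2449520/5928283 ≈ 0.41319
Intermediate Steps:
x(h, J) = -88
j(y) = 110 + y (j(y) = (y + 65) + 45 = (65 + y) + 45 = 110 + y)
x(122, 63)/j(153) - 33712/(-45082) = -88/(110 + 153) - 33712/(-45082) = -88/263 - 33712*(-1/45082) = -88*1/263 + 16856/22541 = -88/263 + 16856/22541 = 2449520/5928283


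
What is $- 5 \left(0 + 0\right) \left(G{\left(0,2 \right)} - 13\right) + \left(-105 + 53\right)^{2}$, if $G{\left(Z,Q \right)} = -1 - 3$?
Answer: $2704$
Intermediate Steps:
$G{\left(Z,Q \right)} = -4$ ($G{\left(Z,Q \right)} = -1 - 3 = -4$)
$- 5 \left(0 + 0\right) \left(G{\left(0,2 \right)} - 13\right) + \left(-105 + 53\right)^{2} = - 5 \left(0 + 0\right) \left(-4 - 13\right) + \left(-105 + 53\right)^{2} = \left(-5\right) 0 \left(-17\right) + \left(-52\right)^{2} = 0 \left(-17\right) + 2704 = 0 + 2704 = 2704$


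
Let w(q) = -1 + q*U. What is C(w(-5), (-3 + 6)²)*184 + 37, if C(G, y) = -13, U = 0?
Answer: -2355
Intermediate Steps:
w(q) = -1 (w(q) = -1 + q*0 = -1 + 0 = -1)
C(w(-5), (-3 + 6)²)*184 + 37 = -13*184 + 37 = -2392 + 37 = -2355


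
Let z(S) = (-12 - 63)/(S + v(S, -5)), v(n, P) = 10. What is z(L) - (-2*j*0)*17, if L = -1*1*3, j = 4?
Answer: -75/7 ≈ -10.714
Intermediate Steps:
L = -3 (L = -1*3 = -3)
z(S) = -75/(10 + S) (z(S) = (-12 - 63)/(S + 10) = -75/(10 + S))
z(L) - (-2*j*0)*17 = -75/(10 - 3) - (-8*0)*17 = -75/7 - (-2*0)*17 = -75*1/7 - 0*17 = -75/7 - 1*0 = -75/7 + 0 = -75/7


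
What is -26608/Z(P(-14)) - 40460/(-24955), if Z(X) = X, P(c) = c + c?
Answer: 4750968/4991 ≈ 951.91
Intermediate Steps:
P(c) = 2*c
-26608/Z(P(-14)) - 40460/(-24955) = -26608/(2*(-14)) - 40460/(-24955) = -26608/(-28) - 40460*(-1/24955) = -26608*(-1/28) + 1156/713 = 6652/7 + 1156/713 = 4750968/4991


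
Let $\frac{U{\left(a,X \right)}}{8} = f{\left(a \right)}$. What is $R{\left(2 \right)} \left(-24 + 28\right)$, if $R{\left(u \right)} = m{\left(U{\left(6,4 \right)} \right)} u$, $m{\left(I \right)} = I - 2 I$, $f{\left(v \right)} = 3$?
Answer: $-192$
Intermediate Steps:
$U{\left(a,X \right)} = 24$ ($U{\left(a,X \right)} = 8 \cdot 3 = 24$)
$m{\left(I \right)} = - I$
$R{\left(u \right)} = - 24 u$ ($R{\left(u \right)} = \left(-1\right) 24 u = - 24 u$)
$R{\left(2 \right)} \left(-24 + 28\right) = \left(-24\right) 2 \left(-24 + 28\right) = \left(-48\right) 4 = -192$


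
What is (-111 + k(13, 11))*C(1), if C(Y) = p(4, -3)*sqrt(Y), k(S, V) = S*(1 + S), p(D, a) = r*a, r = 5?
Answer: -1065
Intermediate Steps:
p(D, a) = 5*a
C(Y) = -15*sqrt(Y) (C(Y) = (5*(-3))*sqrt(Y) = -15*sqrt(Y))
(-111 + k(13, 11))*C(1) = (-111 + 13*(1 + 13))*(-15*sqrt(1)) = (-111 + 13*14)*(-15*1) = (-111 + 182)*(-15) = 71*(-15) = -1065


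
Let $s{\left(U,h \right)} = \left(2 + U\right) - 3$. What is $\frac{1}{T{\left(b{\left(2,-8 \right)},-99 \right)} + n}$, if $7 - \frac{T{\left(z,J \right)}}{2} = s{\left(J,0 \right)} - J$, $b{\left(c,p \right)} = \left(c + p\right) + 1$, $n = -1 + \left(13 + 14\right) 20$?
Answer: $\frac{1}{555} \approx 0.0018018$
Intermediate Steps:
$n = 539$ ($n = -1 + 27 \cdot 20 = -1 + 540 = 539$)
$b{\left(c,p \right)} = 1 + c + p$
$s{\left(U,h \right)} = -1 + U$
$T{\left(z,J \right)} = 16$ ($T{\left(z,J \right)} = 14 - 2 \left(\left(-1 + J\right) - J\right) = 14 - -2 = 14 + 2 = 16$)
$\frac{1}{T{\left(b{\left(2,-8 \right)},-99 \right)} + n} = \frac{1}{16 + 539} = \frac{1}{555}$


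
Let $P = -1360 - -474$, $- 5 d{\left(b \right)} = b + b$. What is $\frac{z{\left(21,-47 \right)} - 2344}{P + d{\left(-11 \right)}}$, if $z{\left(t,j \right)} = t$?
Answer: $\frac{11615}{4408} \approx 2.635$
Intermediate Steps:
$d{\left(b \right)} = - \frac{2 b}{5}$ ($d{\left(b \right)} = - \frac{b + b}{5} = - \frac{2 b}{5}$)
$P = -886$ ($P = -1360 + 474 = -886$)
$\frac{z{\left(21,-47 \right)} - 2344}{P + d{\left(-11 \right)}} = \frac{21 - 2344}{-886 - - \frac{22}{5}} = - \frac{2323}{-886 + \frac{22}{5}} = - \frac{2323}{- \frac{4408}{5}} = \left(-2323\right) \left(- \frac{5}{4408}\right) = \frac{11615}{4408}$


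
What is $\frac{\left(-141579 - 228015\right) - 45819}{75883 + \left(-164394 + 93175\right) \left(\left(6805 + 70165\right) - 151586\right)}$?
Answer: $- \frac{415413}{5314152787} \approx -7.8171 \cdot 10^{-5}$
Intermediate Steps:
$\frac{\left(-141579 - 228015\right) - 45819}{75883 + \left(-164394 + 93175\right) \left(\left(6805 + 70165\right) - 151586\right)} = \frac{-369594 - 45819}{75883 - 71219 \left(76970 - 151586\right)} = - \frac{415413}{75883 - -5314076904} = - \frac{415413}{75883 + 5314076904} = - \frac{415413}{5314152787}$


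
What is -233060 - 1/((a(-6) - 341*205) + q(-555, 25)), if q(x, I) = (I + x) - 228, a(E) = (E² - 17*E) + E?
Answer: -16437954859/70531 ≈ -2.3306e+5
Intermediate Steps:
a(E) = E² - 16*E
q(x, I) = -228 + I + x
-233060 - 1/((a(-6) - 341*205) + q(-555, 25)) = -233060 - 1/((-6*(-16 - 6) - 341*205) + (-228 + 25 - 555)) = -233060 - 1/((-6*(-22) - 69905) - 758) = -233060 - 1/((132 - 69905) - 758) = -233060 - 1/(-69773 - 758) = -233060 - 1/(-70531) = -233060 - 1*(-1/70531) = -233060 + 1/70531 = -16437954859/70531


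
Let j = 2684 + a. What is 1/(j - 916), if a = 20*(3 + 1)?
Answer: 1/1848 ≈ 0.00054113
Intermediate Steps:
a = 80 (a = 20*4 = 80)
j = 2764 (j = 2684 + 80 = 2764)
1/(j - 916) = 1/(2764 - 916) = 1/1848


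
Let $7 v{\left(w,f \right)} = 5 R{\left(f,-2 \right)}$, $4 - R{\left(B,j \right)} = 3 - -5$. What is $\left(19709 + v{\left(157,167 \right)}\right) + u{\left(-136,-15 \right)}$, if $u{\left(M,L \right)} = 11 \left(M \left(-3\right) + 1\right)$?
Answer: $\frac{169436}{7} \approx 24205.0$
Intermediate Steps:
$R{\left(B,j \right)} = -4$ ($R{\left(B,j \right)} = 4 - \left(3 - -5\right) = 4 - \left(3 + 5\right) = 4 - 8 = -4$)
$v{\left(w,f \right)} = - \frac{20}{7}$ ($v{\left(w,f \right)} = \frac{5 \left(-4\right)}{7} = \frac{1}{7} \left(-20\right) = - \frac{20}{7}$)
$u{\left(M,L \right)} = 11 - 33 M$ ($u{\left(M,L \right)} = 11 \left(- 3 M + 1\right) = 11 \left(1 - 3 M\right) = 11 - 33 M$)
$\left(19709 + v{\left(157,167 \right)}\right) + u{\left(-136,-15 \right)} = \left(19709 - \frac{20}{7}\right) + \left(11 - -4488\right) = \frac{137943}{7} + \left(11 + 4488\right) = \frac{137943}{7} + 4499 = \frac{169436}{7}$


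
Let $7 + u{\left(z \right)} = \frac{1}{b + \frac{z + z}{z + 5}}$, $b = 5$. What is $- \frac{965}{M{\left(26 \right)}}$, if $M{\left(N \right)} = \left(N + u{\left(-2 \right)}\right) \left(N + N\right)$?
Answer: $- \frac{10615}{11024} \approx -0.9629$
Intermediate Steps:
$u{\left(z \right)} = -7 + \frac{1}{5 + \frac{2 z}{5 + z}}$ ($u{\left(z \right)} = -7 + \frac{1}{5 + \frac{z + z}{z + 5}} = -7 + \frac{1}{5 + \frac{2 z}{5 + z}}$)
$M{\left(N \right)} = 2 N \left(- \frac{74}{11} + N\right)$ ($M{\left(N \right)} = \left(N + \frac{2 \left(-85 - -48\right)}{25 + 7 \left(-2\right)}\right) \left(N + N\right) = \left(N + \frac{2 \left(-85 + 48\right)}{25 - 14}\right) 2 N = \left(N + 2 \cdot \frac{1}{11} \left(-37\right)\right) 2 N = \left(N - \frac{74}{11}\right) 2 N = \left(- \frac{74}{11} + N\right) 2 N = 2 N \left(- \frac{74}{11} + N\right)$)
$- \frac{965}{M{\left(26 \right)}} = - \frac{965}{\frac{2}{11} \cdot 26 \left(-74 + 11 \cdot 26\right)} = - \frac{965}{\frac{2}{11} \cdot 26 \left(-74 + 286\right)} = - \frac{965}{\frac{2}{11} \cdot 26 \cdot 212} = - \frac{965}{\frac{11024}{11}} = \left(-965\right) \frac{11}{11024} = - \frac{10615}{11024}$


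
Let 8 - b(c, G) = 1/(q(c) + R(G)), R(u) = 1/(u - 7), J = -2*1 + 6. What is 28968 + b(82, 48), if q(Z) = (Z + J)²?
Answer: 8786595271/303237 ≈ 28976.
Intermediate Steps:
J = 4 (J = -2 + 6 = 4)
q(Z) = (4 + Z)² (q(Z) = (Z + 4)² = (4 + Z)²)
R(u) = 1/(-7 + u)
b(c, G) = 8 - 1/(1/(-7 + G) + (4 + c)²) (b(c, G) = 8 - 1/((4 + c)² + 1/(-7 + G)) = 8 - 1/(1/(-7 + G) + (4 + c)²))
28968 + b(82, 48) = 28968 + (8 + (-1 + 8*(4 + 82)²)*(-7 + 48))/(1 + (4 + 82)²*(-7 + 48)) = 28968 + (8 + (-1 + 8*86²)*41)/(1 + 86²*41) = 28968 + (8 + (-1 + 8*7396)*41)/(1 + 7396*41) = 28968 + (8 + (-1 + 59168)*41)/(1 + 303236) = 28968 + (8 + 59167*41)/303237 = 28968 + (8 + 2425847)/303237 = 28968 + (1/303237)*2425855 = 28968 + 2425855/303237 = 8786595271/303237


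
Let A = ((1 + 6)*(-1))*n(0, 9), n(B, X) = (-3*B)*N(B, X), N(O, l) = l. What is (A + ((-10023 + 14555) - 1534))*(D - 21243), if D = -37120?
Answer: -174972274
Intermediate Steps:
n(B, X) = -3*B*X (n(B, X) = (-3*B)*X = -3*B*X)
A = 0 (A = ((1 + 6)*(-1))*(-3*0*9) = (7*(-1))*0 = -7*0 = 0)
(A + ((-10023 + 14555) - 1534))*(D - 21243) = (0 + ((-10023 + 14555) - 1534))*(-37120 - 21243) = (0 + (4532 - 1534))*(-58363) = (0 + 2998)*(-58363) = 2998*(-58363) = -174972274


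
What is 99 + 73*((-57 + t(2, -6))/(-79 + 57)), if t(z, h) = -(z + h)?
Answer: 6047/22 ≈ 274.86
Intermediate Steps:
t(z, h) = -h - z (t(z, h) = -(h + z) = -h - z)
99 + 73*((-57 + t(2, -6))/(-79 + 57)) = 99 + 73*((-57 + (-1*(-6) - 1*2))/(-79 + 57)) = 99 + 73*((-57 + (6 - 2))/(-22)) = 99 + 73*((-57 + 4)*(-1/22)) = 99 + 73*(-53*(-1/22)) = 99 + 73*(53/22) = 99 + 3869/22 = 6047/22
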